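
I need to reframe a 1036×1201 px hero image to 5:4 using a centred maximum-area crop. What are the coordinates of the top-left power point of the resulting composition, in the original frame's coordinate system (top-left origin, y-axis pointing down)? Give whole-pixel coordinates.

1036/1201 < 5/4, so the 5:4 crop keeps the full width 1036 and trims height to 1036 × 4/5 = 828.80 px.
Top offset = (1201 − 828.80)/2 = 186.10 px; left offset = 0.
Top-left is one-third across and one-third down within the crop:
x = 0.00 + 1 × 1036.00/3 ≈ 345; y = 186.10 + 1 × 828.80/3 ≈ 462.

(345, 462)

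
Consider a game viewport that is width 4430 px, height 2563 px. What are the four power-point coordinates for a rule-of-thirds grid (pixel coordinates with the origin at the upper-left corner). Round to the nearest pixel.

One third of 4430 is 1476.67; one third of 2563 is 854.33.
Vertical third lines at x = 1477 and x = 2953; horizontal third lines at y = 854 and y = 1709.

(1477, 854), (2953, 854), (1477, 1709), (2953, 1709)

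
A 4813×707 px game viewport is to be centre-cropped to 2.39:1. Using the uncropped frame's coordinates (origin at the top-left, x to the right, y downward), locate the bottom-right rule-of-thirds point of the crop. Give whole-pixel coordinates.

x = 2688 px, y = 471 px

4813/707 > 2.39/1, so the 2.39:1 crop keeps the full height 707 and trims width to 707 × 2.39/1 = 1689.73 px.
Left offset = (4813 − 1689.73)/2 = 1561.63 px; top offset = 0.
Bottom-right is two-thirds across and two-thirds down within the crop:
x = 1561.63 + 2 × 1689.73/3 ≈ 2688; y = 0.00 + 2 × 707.00/3 ≈ 471.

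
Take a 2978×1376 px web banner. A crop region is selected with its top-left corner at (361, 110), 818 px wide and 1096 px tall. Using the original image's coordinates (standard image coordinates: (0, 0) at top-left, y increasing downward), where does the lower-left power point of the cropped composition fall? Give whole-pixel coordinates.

x = 634 px, y = 841 px

One third of the crop width 818 is 272.67 px.
One third of the crop height 1096 is 365.33 px.
The lower-left point is one-third across and two-thirds down within the crop:
x = 361 + 1 × 272.67 ≈ 634; y = 110 + 2 × 365.33 ≈ 841.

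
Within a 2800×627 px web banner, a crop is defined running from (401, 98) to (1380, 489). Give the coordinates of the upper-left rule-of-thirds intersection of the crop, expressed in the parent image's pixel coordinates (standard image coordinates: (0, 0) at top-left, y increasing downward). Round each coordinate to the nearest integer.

x = 727 px, y = 228 px

Crop width = 1380 − 401 = 979 px; one third is 326.33 px.
Crop height = 489 − 98 = 391 px; one third is 130.33 px.
The upper-left point is one-third across and one-third down within the crop:
x = 401 + 1 × 326.33 ≈ 727; y = 98 + 1 × 130.33 ≈ 228.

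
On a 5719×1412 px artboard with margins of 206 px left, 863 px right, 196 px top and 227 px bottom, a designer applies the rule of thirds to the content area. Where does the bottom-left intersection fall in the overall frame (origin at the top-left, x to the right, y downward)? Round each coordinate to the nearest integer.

Content width = 5719 − 206 − 863 = 4650 px; content height = 1412 − 196 − 227 = 989 px.
Bottom-left is one-third across and two-thirds down within the content area.
x = 206 + 1 × 4650/3 = 206 + 1550.00 ≈ 1756
y = 196 + 2 × 989/3 = 196 + 659.33 ≈ 855

x = 1756 px, y = 855 px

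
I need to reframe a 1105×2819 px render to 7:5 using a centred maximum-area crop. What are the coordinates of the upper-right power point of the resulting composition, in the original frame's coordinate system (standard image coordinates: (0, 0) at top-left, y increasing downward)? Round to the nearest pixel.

x = 737 px, y = 1278 px

1105/2819 < 7/5, so the 7:5 crop keeps the full width 1105 and trims height to 1105 × 5/7 = 789.29 px.
Top offset = (2819 − 789.29)/2 = 1014.86 px; left offset = 0.
Upper-right is two-thirds across and one-third down within the crop:
x = 0.00 + 2 × 1105.00/3 ≈ 737; y = 1014.86 + 1 × 789.29/3 ≈ 1278.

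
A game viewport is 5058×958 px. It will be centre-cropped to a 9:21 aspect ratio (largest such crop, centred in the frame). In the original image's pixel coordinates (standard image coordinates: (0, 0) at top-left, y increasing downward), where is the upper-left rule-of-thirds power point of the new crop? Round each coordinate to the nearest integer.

(2461, 319)

5058/958 > 9/21, so the 9:21 crop keeps the full height 958 and trims width to 958 × 9/21 = 410.57 px.
Left offset = (5058 − 410.57)/2 = 2323.71 px; top offset = 0.
Upper-left is one-third across and one-third down within the crop:
x = 2323.71 + 1 × 410.57/3 ≈ 2461; y = 0.00 + 1 × 958.00/3 ≈ 319.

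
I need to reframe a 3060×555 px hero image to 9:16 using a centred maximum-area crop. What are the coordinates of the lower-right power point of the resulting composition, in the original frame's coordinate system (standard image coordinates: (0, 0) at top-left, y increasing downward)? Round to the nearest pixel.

3060/555 > 9/16, so the 9:16 crop keeps the full height 555 and trims width to 555 × 9/16 = 312.19 px.
Left offset = (3060 − 312.19)/2 = 1373.91 px; top offset = 0.
Lower-right is two-thirds across and two-thirds down within the crop:
x = 1373.91 + 2 × 312.19/3 ≈ 1582; y = 0.00 + 2 × 555.00/3 ≈ 370.

x = 1582 px, y = 370 px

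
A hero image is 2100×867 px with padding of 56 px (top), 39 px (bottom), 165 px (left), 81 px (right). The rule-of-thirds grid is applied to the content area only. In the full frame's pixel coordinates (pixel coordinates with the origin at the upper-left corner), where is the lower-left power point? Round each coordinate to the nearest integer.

Content width = 2100 − 165 − 81 = 1854 px; content height = 867 − 56 − 39 = 772 px.
Lower-left is one-third across and two-thirds down within the content area.
x = 165 + 1 × 1854/3 = 165 + 618.00 ≈ 783
y = 56 + 2 × 772/3 = 56 + 514.67 ≈ 571

x = 783 px, y = 571 px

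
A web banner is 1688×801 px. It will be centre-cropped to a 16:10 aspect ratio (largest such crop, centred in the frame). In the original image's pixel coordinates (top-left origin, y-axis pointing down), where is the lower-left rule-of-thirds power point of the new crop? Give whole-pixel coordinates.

x = 630 px, y = 534 px

1688/801 > 16/10, so the 16:10 crop keeps the full height 801 and trims width to 801 × 16/10 = 1281.60 px.
Left offset = (1688 − 1281.60)/2 = 203.20 px; top offset = 0.
Lower-left is one-third across and two-thirds down within the crop:
x = 203.20 + 1 × 1281.60/3 ≈ 630; y = 0.00 + 2 × 801.00/3 ≈ 534.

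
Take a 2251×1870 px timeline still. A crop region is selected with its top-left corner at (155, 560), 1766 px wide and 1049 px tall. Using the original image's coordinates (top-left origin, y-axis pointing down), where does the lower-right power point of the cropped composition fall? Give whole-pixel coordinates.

(1332, 1259)

One third of the crop width 1766 is 588.67 px.
One third of the crop height 1049 is 349.67 px.
The lower-right point is two-thirds across and two-thirds down within the crop:
x = 155 + 2 × 588.67 ≈ 1332; y = 560 + 2 × 349.67 ≈ 1259.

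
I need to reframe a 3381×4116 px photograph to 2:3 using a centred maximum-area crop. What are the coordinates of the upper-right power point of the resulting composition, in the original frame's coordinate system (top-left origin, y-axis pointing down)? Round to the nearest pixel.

x = 2148 px, y = 1372 px

3381/4116 > 2/3, so the 2:3 crop keeps the full height 4116 and trims width to 4116 × 2/3 = 2744.00 px.
Left offset = (3381 − 2744.00)/2 = 318.50 px; top offset = 0.
Upper-right is two-thirds across and one-third down within the crop:
x = 318.50 + 2 × 2744.00/3 ≈ 2148; y = 0.00 + 1 × 4116.00/3 ≈ 1372.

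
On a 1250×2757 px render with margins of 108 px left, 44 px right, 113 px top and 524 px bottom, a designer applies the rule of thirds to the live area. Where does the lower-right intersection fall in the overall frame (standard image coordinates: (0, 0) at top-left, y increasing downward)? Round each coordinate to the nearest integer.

Content width = 1250 − 108 − 44 = 1098 px; content height = 2757 − 113 − 524 = 2120 px.
Lower-right is two-thirds across and two-thirds down within the live area.
x = 108 + 2 × 1098/3 = 108 + 732.00 ≈ 840
y = 113 + 2 × 2120/3 = 113 + 1413.33 ≈ 1526

x = 840 px, y = 1526 px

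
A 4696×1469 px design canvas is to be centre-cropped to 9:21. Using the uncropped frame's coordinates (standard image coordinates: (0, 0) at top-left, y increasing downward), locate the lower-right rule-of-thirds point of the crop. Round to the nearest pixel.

(2453, 979)

4696/1469 > 9/21, so the 9:21 crop keeps the full height 1469 and trims width to 1469 × 9/21 = 629.57 px.
Left offset = (4696 − 629.57)/2 = 2033.21 px; top offset = 0.
Lower-right is two-thirds across and two-thirds down within the crop:
x = 2033.21 + 2 × 629.57/3 ≈ 2453; y = 0.00 + 2 × 1469.00/3 ≈ 979.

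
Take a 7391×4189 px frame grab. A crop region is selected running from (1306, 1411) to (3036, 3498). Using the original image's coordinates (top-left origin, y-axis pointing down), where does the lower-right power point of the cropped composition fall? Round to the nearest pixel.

(2459, 2802)

Crop width = 3036 − 1306 = 1730 px; one third is 576.67 px.
Crop height = 3498 − 1411 = 2087 px; one third is 695.67 px.
The lower-right point is two-thirds across and two-thirds down within the crop:
x = 1306 + 2 × 576.67 ≈ 2459; y = 1411 + 2 × 695.67 ≈ 2802.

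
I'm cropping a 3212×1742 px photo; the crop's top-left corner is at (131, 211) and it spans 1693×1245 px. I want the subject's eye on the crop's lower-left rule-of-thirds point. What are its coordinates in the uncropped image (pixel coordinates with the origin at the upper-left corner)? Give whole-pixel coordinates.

(695, 1041)

One third of the crop width 1693 is 564.33 px.
One third of the crop height 1245 is 415.00 px.
The lower-left point is one-third across and two-thirds down within the crop:
x = 131 + 1 × 564.33 ≈ 695; y = 211 + 2 × 415.00 ≈ 1041.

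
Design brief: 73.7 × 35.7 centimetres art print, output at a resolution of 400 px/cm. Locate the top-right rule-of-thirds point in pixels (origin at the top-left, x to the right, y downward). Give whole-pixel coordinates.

x = 19653 px, y = 4760 px

In pixels the canvas is 73.7 × 400 = 29480 wide and 35.7 × 400 = 14280 tall.
The top-right point is two-thirds across and one-third down:
x = 2 × 29480/3 ≈ 19653; y = 1 × 14280/3 ≈ 4760.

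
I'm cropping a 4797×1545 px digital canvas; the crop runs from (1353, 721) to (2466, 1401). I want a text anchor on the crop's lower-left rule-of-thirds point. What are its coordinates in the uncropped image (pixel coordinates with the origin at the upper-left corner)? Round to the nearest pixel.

(1724, 1174)

Crop width = 2466 − 1353 = 1113 px; one third is 371.00 px.
Crop height = 1401 − 721 = 680 px; one third is 226.67 px.
The lower-left point is one-third across and two-thirds down within the crop:
x = 1353 + 1 × 371.00 ≈ 1724; y = 721 + 2 × 226.67 ≈ 1174.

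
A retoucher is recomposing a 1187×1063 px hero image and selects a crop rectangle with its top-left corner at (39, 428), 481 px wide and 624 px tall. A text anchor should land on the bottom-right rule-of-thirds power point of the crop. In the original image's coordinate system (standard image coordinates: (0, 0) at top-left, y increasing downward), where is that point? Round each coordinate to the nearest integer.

(360, 844)

One third of the crop width 481 is 160.33 px.
One third of the crop height 624 is 208.00 px.
The bottom-right point is two-thirds across and two-thirds down within the crop:
x = 39 + 2 × 160.33 ≈ 360; y = 428 + 2 × 208.00 ≈ 844.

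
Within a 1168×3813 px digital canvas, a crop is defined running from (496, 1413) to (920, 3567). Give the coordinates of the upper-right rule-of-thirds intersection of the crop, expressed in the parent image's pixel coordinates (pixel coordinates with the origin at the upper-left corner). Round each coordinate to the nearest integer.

x = 779 px, y = 2131 px

Crop width = 920 − 496 = 424 px; one third is 141.33 px.
Crop height = 3567 − 1413 = 2154 px; one third is 718.00 px.
The upper-right point is two-thirds across and one-third down within the crop:
x = 496 + 2 × 141.33 ≈ 779; y = 1413 + 1 × 718.00 ≈ 2131.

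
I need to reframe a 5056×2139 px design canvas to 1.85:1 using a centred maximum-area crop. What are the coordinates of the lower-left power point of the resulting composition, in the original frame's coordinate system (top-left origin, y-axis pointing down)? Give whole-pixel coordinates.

(1868, 1426)

5056/2139 > 1.85/1, so the 1.85:1 crop keeps the full height 2139 and trims width to 2139 × 1.85/1 = 3957.15 px.
Left offset = (5056 − 3957.15)/2 = 549.42 px; top offset = 0.
Lower-left is one-third across and two-thirds down within the crop:
x = 549.42 + 1 × 3957.15/3 ≈ 1868; y = 0.00 + 2 × 2139.00/3 ≈ 1426.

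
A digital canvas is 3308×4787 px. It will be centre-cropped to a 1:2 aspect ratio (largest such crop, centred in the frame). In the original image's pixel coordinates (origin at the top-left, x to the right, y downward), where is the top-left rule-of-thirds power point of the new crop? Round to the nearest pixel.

(1255, 1596)

3308/4787 > 1/2, so the 1:2 crop keeps the full height 4787 and trims width to 4787 × 1/2 = 2393.50 px.
Left offset = (3308 − 2393.50)/2 = 457.25 px; top offset = 0.
Top-left is one-third across and one-third down within the crop:
x = 457.25 + 1 × 2393.50/3 ≈ 1255; y = 0.00 + 1 × 4787.00/3 ≈ 1596.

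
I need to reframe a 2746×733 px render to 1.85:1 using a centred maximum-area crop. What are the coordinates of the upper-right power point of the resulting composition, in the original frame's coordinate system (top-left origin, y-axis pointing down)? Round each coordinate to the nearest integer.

2746/733 > 1.85/1, so the 1.85:1 crop keeps the full height 733 and trims width to 733 × 1.85/1 = 1356.05 px.
Left offset = (2746 − 1356.05)/2 = 694.98 px; top offset = 0.
Upper-right is two-thirds across and one-third down within the crop:
x = 694.98 + 2 × 1356.05/3 ≈ 1599; y = 0.00 + 1 × 733.00/3 ≈ 244.

x = 1599 px, y = 244 px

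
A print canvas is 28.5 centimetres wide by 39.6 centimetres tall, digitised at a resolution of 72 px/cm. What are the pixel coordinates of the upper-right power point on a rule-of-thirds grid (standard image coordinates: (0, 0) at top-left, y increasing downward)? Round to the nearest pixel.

In pixels the canvas is 28.5 × 72 = 2052 wide and 39.6 × 72 = 2851.2 tall.
The upper-right point is two-thirds across and one-third down:
x = 2 × 2052/3 ≈ 1368; y = 1 × 2851.2/3 ≈ 950.

x = 1368 px, y = 950 px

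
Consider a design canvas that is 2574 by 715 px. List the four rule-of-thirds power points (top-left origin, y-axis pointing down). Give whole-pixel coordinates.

One third of 2574 is 858; one third of 715 is 238.33.
Vertical third lines at x = 858 and x = 1716; horizontal third lines at y = 238 and y = 477.

(858, 238), (1716, 238), (858, 477), (1716, 477)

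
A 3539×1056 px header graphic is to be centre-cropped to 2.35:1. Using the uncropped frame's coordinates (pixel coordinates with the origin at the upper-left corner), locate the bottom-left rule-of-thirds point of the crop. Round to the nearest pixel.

(1356, 704)

3539/1056 > 2.35/1, so the 2.35:1 crop keeps the full height 1056 and trims width to 1056 × 2.35/1 = 2481.60 px.
Left offset = (3539 − 2481.60)/2 = 528.70 px; top offset = 0.
Bottom-left is one-third across and two-thirds down within the crop:
x = 528.70 + 1 × 2481.60/3 ≈ 1356; y = 0.00 + 2 × 1056.00/3 ≈ 704.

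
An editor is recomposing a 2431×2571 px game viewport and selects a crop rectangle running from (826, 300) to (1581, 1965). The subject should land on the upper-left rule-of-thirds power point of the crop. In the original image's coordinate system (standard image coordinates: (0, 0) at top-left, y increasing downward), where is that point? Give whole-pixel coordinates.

Crop width = 1581 − 826 = 755 px; one third is 251.67 px.
Crop height = 1965 − 300 = 1665 px; one third is 555.00 px.
The upper-left point is one-third across and one-third down within the crop:
x = 826 + 1 × 251.67 ≈ 1078; y = 300 + 1 × 555.00 ≈ 855.

(1078, 855)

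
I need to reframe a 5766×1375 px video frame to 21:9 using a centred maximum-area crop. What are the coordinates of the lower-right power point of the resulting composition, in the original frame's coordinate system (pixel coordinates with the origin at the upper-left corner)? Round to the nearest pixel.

5766/1375 > 21/9, so the 21:9 crop keeps the full height 1375 and trims width to 1375 × 21/9 = 3208.33 px.
Left offset = (5766 − 3208.33)/2 = 1278.83 px; top offset = 0.
Lower-right is two-thirds across and two-thirds down within the crop:
x = 1278.83 + 2 × 3208.33/3 ≈ 3418; y = 0.00 + 2 × 1375.00/3 ≈ 917.

x = 3418 px, y = 917 px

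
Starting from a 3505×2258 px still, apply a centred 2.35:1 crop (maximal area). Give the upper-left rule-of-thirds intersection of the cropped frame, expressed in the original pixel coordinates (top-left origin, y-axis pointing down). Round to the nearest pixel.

x = 1168 px, y = 880 px

3505/2258 < 2.35/1, so the 2.35:1 crop keeps the full width 3505 and trims height to 3505 × 1/2.35 = 1491.49 px.
Top offset = (2258 − 1491.49)/2 = 383.26 px; left offset = 0.
Upper-left is one-third across and one-third down within the crop:
x = 0.00 + 1 × 3505.00/3 ≈ 1168; y = 383.26 + 1 × 1491.49/3 ≈ 880.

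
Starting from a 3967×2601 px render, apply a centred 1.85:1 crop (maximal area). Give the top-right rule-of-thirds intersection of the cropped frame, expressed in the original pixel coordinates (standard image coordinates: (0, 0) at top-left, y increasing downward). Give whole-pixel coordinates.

3967/2601 < 1.85/1, so the 1.85:1 crop keeps the full width 3967 and trims height to 3967 × 1/1.85 = 2144.32 px.
Top offset = (2601 − 2144.32)/2 = 228.34 px; left offset = 0.
Top-right is two-thirds across and one-third down within the crop:
x = 0.00 + 2 × 3967.00/3 ≈ 2645; y = 228.34 + 1 × 2144.32/3 ≈ 943.

(2645, 943)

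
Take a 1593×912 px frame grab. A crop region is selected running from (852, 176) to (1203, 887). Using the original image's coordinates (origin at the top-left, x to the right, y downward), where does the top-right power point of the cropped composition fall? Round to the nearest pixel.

Crop width = 1203 − 852 = 351 px; one third is 117.00 px.
Crop height = 887 − 176 = 711 px; one third is 237.00 px.
The top-right point is two-thirds across and one-third down within the crop:
x = 852 + 2 × 117.00 ≈ 1086; y = 176 + 1 × 237.00 ≈ 413.

x = 1086 px, y = 413 px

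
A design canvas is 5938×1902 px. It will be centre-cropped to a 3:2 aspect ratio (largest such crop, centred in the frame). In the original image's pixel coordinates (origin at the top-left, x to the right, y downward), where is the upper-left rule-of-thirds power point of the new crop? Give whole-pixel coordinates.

5938/1902 > 3/2, so the 3:2 crop keeps the full height 1902 and trims width to 1902 × 3/2 = 2853.00 px.
Left offset = (5938 − 2853.00)/2 = 1542.50 px; top offset = 0.
Upper-left is one-third across and one-third down within the crop:
x = 1542.50 + 1 × 2853.00/3 ≈ 2494; y = 0.00 + 1 × 1902.00/3 ≈ 634.

x = 2494 px, y = 634 px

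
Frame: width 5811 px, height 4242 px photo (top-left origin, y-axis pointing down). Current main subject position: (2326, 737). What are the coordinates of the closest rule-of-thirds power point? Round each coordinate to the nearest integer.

(1937, 1414)

Third lines: x ∈ {1937, 3874}, y ∈ {1414, 2828}.
2326 is closer to x = 1937; 737 is closer to y = 1414.
So the nearest intersection is the upper-left power point.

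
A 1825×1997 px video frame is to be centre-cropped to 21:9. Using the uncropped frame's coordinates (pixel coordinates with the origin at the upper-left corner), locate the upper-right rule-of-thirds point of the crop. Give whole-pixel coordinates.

(1217, 868)

1825/1997 < 21/9, so the 21:9 crop keeps the full width 1825 and trims height to 1825 × 9/21 = 782.14 px.
Top offset = (1997 − 782.14)/2 = 607.43 px; left offset = 0.
Upper-right is two-thirds across and one-third down within the crop:
x = 0.00 + 2 × 1825.00/3 ≈ 1217; y = 607.43 + 1 × 782.14/3 ≈ 868.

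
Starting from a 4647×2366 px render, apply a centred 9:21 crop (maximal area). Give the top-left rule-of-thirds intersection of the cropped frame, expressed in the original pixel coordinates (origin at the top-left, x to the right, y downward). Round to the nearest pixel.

4647/2366 > 9/21, so the 9:21 crop keeps the full height 2366 and trims width to 2366 × 9/21 = 1014.00 px.
Left offset = (4647 − 1014.00)/2 = 1816.50 px; top offset = 0.
Top-left is one-third across and one-third down within the crop:
x = 1816.50 + 1 × 1014.00/3 ≈ 2155; y = 0.00 + 1 × 2366.00/3 ≈ 789.

x = 2155 px, y = 789 px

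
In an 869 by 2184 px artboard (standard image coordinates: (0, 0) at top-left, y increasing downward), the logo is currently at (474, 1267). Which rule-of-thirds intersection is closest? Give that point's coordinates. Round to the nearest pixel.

Third lines: x ∈ {290, 579}, y ∈ {728, 1456}.
474 is closer to x = 579; 1267 is closer to y = 1456.
So the nearest intersection is the lower-right power point.

x = 579 px, y = 1456 px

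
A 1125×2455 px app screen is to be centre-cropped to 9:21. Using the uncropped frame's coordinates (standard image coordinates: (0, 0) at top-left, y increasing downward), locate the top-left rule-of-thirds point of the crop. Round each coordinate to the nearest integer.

1125/2455 > 9/21, so the 9:21 crop keeps the full height 2455 and trims width to 2455 × 9/21 = 1052.14 px.
Left offset = (1125 − 1052.14)/2 = 36.43 px; top offset = 0.
Top-left is one-third across and one-third down within the crop:
x = 36.43 + 1 × 1052.14/3 ≈ 387; y = 0.00 + 1 × 2455.00/3 ≈ 818.

(387, 818)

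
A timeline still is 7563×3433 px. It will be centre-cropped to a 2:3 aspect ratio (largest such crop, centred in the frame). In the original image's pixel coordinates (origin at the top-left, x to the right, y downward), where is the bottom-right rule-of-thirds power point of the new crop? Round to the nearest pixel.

7563/3433 > 2/3, so the 2:3 crop keeps the full height 3433 and trims width to 3433 × 2/3 = 2288.67 px.
Left offset = (7563 − 2288.67)/2 = 2637.17 px; top offset = 0.
Bottom-right is two-thirds across and two-thirds down within the crop:
x = 2637.17 + 2 × 2288.67/3 ≈ 4163; y = 0.00 + 2 × 3433.00/3 ≈ 2289.

x = 4163 px, y = 2289 px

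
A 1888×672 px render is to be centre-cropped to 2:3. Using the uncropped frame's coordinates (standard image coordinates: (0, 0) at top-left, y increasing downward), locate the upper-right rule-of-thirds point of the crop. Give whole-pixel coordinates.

1888/672 > 2/3, so the 2:3 crop keeps the full height 672 and trims width to 672 × 2/3 = 448.00 px.
Left offset = (1888 − 448.00)/2 = 720.00 px; top offset = 0.
Upper-right is two-thirds across and one-third down within the crop:
x = 720.00 + 2 × 448.00/3 ≈ 1019; y = 0.00 + 1 × 672.00/3 ≈ 224.

(1019, 224)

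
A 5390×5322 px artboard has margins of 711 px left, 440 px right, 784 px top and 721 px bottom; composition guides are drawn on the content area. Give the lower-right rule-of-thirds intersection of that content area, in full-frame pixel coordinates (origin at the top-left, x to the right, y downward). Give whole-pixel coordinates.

(3537, 3329)

Content width = 5390 − 711 − 440 = 4239 px; content height = 5322 − 784 − 721 = 3817 px.
Lower-right is two-thirds across and two-thirds down within the content area.
x = 711 + 2 × 4239/3 = 711 + 2826.00 ≈ 3537
y = 784 + 2 × 3817/3 = 784 + 2544.67 ≈ 3329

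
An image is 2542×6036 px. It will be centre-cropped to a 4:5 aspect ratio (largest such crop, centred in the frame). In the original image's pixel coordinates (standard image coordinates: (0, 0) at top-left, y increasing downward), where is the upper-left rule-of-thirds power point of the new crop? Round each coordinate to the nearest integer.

x = 847 px, y = 2488 px

2542/6036 < 4/5, so the 4:5 crop keeps the full width 2542 and trims height to 2542 × 5/4 = 3177.50 px.
Top offset = (6036 − 3177.50)/2 = 1429.25 px; left offset = 0.
Upper-left is one-third across and one-third down within the crop:
x = 0.00 + 1 × 2542.00/3 ≈ 847; y = 1429.25 + 1 × 3177.50/3 ≈ 2488.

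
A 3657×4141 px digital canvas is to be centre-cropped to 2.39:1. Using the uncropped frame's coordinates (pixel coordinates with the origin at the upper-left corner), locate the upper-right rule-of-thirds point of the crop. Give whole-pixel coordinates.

3657/4141 < 2.39/1, so the 2.39:1 crop keeps the full width 3657 and trims height to 3657 × 1/2.39 = 1530.13 px.
Top offset = (4141 − 1530.13)/2 = 1305.44 px; left offset = 0.
Upper-right is two-thirds across and one-third down within the crop:
x = 0.00 + 2 × 3657.00/3 ≈ 2438; y = 1305.44 + 1 × 1530.13/3 ≈ 1815.

x = 2438 px, y = 1815 px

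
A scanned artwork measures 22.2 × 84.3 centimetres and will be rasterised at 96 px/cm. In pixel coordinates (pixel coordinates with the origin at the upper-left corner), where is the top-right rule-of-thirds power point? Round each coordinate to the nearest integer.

x = 1421 px, y = 2698 px

In pixels the canvas is 22.2 × 96 = 2131.2 wide and 84.3 × 96 = 8092.8 tall.
The top-right point is two-thirds across and one-third down:
x = 2 × 2131.2/3 ≈ 1421; y = 1 × 8092.8/3 ≈ 2698.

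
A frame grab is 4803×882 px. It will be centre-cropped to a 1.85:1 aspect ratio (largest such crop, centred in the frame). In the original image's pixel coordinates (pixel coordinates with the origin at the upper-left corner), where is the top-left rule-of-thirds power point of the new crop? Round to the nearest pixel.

4803/882 > 1.85/1, so the 1.85:1 crop keeps the full height 882 and trims width to 882 × 1.85/1 = 1631.70 px.
Left offset = (4803 − 1631.70)/2 = 1585.65 px; top offset = 0.
Top-left is one-third across and one-third down within the crop:
x = 1585.65 + 1 × 1631.70/3 ≈ 2130; y = 0.00 + 1 × 882.00/3 ≈ 294.

x = 2130 px, y = 294 px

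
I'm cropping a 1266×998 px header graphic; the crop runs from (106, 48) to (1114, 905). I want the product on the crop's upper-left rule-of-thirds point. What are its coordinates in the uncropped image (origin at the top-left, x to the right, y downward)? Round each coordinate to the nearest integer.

Crop width = 1114 − 106 = 1008 px; one third is 336.00 px.
Crop height = 905 − 48 = 857 px; one third is 285.67 px.
The upper-left point is one-third across and one-third down within the crop:
x = 106 + 1 × 336.00 ≈ 442; y = 48 + 1 × 285.67 ≈ 334.

(442, 334)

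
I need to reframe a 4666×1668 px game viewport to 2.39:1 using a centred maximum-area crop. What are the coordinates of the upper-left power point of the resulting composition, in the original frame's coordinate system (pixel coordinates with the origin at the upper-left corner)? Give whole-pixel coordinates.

4666/1668 > 2.39/1, so the 2.39:1 crop keeps the full height 1668 and trims width to 1668 × 2.39/1 = 3986.52 px.
Left offset = (4666 − 3986.52)/2 = 339.74 px; top offset = 0.
Upper-left is one-third across and one-third down within the crop:
x = 339.74 + 1 × 3986.52/3 ≈ 1669; y = 0.00 + 1 × 1668.00/3 ≈ 556.

x = 1669 px, y = 556 px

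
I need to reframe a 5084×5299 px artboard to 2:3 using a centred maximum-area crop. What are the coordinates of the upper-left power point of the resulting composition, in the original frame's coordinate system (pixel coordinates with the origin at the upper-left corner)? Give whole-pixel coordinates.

(1953, 1766)

5084/5299 > 2/3, so the 2:3 crop keeps the full height 5299 and trims width to 5299 × 2/3 = 3532.67 px.
Left offset = (5084 − 3532.67)/2 = 775.67 px; top offset = 0.
Upper-left is one-third across and one-third down within the crop:
x = 775.67 + 1 × 3532.67/3 ≈ 1953; y = 0.00 + 1 × 5299.00/3 ≈ 1766.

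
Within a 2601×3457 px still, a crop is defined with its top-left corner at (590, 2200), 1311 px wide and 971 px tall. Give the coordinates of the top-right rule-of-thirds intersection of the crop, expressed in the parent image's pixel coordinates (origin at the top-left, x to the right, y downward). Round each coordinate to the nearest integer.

One third of the crop width 1311 is 437.00 px.
One third of the crop height 971 is 323.67 px.
The top-right point is two-thirds across and one-third down within the crop:
x = 590 + 2 × 437.00 ≈ 1464; y = 2200 + 1 × 323.67 ≈ 2524.

x = 1464 px, y = 2524 px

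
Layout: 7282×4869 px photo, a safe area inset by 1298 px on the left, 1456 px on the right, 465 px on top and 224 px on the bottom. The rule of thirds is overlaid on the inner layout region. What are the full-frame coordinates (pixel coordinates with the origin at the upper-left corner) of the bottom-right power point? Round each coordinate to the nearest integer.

(4317, 3252)

Content width = 7282 − 1298 − 1456 = 4528 px; content height = 4869 − 465 − 224 = 4180 px.
Bottom-right is two-thirds across and two-thirds down within the inner layout region.
x = 1298 + 2 × 4528/3 = 1298 + 3018.67 ≈ 4317
y = 465 + 2 × 4180/3 = 465 + 2786.67 ≈ 3252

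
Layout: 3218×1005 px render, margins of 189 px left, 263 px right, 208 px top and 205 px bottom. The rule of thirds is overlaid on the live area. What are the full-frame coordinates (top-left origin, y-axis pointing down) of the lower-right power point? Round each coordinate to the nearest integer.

(2033, 603)

Content width = 3218 − 189 − 263 = 2766 px; content height = 1005 − 208 − 205 = 592 px.
Lower-right is two-thirds across and two-thirds down within the live area.
x = 189 + 2 × 2766/3 = 189 + 1844.00 ≈ 2033
y = 208 + 2 × 592/3 = 208 + 394.67 ≈ 603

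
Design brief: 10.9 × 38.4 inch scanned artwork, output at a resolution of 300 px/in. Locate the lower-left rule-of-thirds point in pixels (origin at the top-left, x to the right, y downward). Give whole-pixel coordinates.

In pixels the canvas is 10.9 × 300 = 3270 wide and 38.4 × 300 = 11520 tall.
The lower-left point is one-third across and two-thirds down:
x = 1 × 3270/3 ≈ 1090; y = 2 × 11520/3 ≈ 7680.

x = 1090 px, y = 7680 px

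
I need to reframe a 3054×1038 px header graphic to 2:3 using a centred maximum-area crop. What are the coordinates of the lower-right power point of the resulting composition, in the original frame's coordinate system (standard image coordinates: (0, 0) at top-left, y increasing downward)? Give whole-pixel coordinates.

3054/1038 > 2/3, so the 2:3 crop keeps the full height 1038 and trims width to 1038 × 2/3 = 692.00 px.
Left offset = (3054 − 692.00)/2 = 1181.00 px; top offset = 0.
Lower-right is two-thirds across and two-thirds down within the crop:
x = 1181.00 + 2 × 692.00/3 ≈ 1642; y = 0.00 + 2 × 1038.00/3 ≈ 692.

(1642, 692)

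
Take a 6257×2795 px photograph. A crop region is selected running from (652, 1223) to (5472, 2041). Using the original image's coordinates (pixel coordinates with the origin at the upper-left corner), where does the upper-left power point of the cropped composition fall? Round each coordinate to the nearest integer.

x = 2259 px, y = 1496 px

Crop width = 5472 − 652 = 4820 px; one third is 1606.67 px.
Crop height = 2041 − 1223 = 818 px; one third is 272.67 px.
The upper-left point is one-third across and one-third down within the crop:
x = 652 + 1 × 1606.67 ≈ 2259; y = 1223 + 1 × 272.67 ≈ 1496.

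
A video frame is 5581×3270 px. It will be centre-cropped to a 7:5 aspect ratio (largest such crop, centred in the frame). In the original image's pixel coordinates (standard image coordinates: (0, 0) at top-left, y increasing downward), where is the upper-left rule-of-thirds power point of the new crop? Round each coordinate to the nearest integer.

5581/3270 > 7/5, so the 7:5 crop keeps the full height 3270 and trims width to 3270 × 7/5 = 4578.00 px.
Left offset = (5581 − 4578.00)/2 = 501.50 px; top offset = 0.
Upper-left is one-third across and one-third down within the crop:
x = 501.50 + 1 × 4578.00/3 ≈ 2028; y = 0.00 + 1 × 3270.00/3 ≈ 1090.

x = 2028 px, y = 1090 px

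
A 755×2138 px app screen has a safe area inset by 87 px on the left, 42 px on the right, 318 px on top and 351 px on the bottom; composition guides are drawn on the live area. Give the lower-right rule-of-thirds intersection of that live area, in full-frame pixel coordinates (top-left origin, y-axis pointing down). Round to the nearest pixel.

Content width = 755 − 87 − 42 = 626 px; content height = 2138 − 318 − 351 = 1469 px.
Lower-right is two-thirds across and two-thirds down within the live area.
x = 87 + 2 × 626/3 = 87 + 417.33 ≈ 504
y = 318 + 2 × 1469/3 = 318 + 979.33 ≈ 1297

(504, 1297)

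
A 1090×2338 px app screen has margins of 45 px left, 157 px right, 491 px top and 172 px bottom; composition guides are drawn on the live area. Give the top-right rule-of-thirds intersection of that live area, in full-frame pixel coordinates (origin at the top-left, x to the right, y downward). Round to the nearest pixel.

Content width = 1090 − 45 − 157 = 888 px; content height = 2338 − 491 − 172 = 1675 px.
Top-right is two-thirds across and one-third down within the live area.
x = 45 + 2 × 888/3 = 45 + 592.00 ≈ 637
y = 491 + 1 × 1675/3 = 491 + 558.33 ≈ 1049

x = 637 px, y = 1049 px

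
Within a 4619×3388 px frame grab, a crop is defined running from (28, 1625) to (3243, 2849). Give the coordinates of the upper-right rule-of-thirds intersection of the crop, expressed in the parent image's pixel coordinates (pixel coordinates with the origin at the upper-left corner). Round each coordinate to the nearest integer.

(2171, 2033)

Crop width = 3243 − 28 = 3215 px; one third is 1071.67 px.
Crop height = 2849 − 1625 = 1224 px; one third is 408.00 px.
The upper-right point is two-thirds across and one-third down within the crop:
x = 28 + 2 × 1071.67 ≈ 2171; y = 1625 + 1 × 408.00 ≈ 2033.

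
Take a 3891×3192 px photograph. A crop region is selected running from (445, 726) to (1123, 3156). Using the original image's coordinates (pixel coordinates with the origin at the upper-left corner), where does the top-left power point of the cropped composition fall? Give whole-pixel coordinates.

(671, 1536)

Crop width = 1123 − 445 = 678 px; one third is 226.00 px.
Crop height = 3156 − 726 = 2430 px; one third is 810.00 px.
The top-left point is one-third across and one-third down within the crop:
x = 445 + 1 × 226.00 ≈ 671; y = 726 + 1 × 810.00 ≈ 1536.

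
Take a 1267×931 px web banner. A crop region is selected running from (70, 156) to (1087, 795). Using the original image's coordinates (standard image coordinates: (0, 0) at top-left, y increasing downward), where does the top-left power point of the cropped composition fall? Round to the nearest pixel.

x = 409 px, y = 369 px

Crop width = 1087 − 70 = 1017 px; one third is 339.00 px.
Crop height = 795 − 156 = 639 px; one third is 213.00 px.
The top-left point is one-third across and one-third down within the crop:
x = 70 + 1 × 339.00 ≈ 409; y = 156 + 1 × 213.00 ≈ 369.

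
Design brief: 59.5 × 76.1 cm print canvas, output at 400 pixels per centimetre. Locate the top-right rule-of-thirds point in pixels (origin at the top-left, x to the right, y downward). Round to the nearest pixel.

In pixels the canvas is 59.5 × 400 = 23800 wide and 76.1 × 400 = 30440 tall.
The top-right point is two-thirds across and one-third down:
x = 2 × 23800/3 ≈ 15867; y = 1 × 30440/3 ≈ 10147.

x = 15867 px, y = 10147 px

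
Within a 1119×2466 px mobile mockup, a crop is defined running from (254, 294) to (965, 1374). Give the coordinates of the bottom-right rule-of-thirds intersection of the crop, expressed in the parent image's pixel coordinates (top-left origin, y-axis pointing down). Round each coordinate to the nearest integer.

(728, 1014)

Crop width = 965 − 254 = 711 px; one third is 237.00 px.
Crop height = 1374 − 294 = 1080 px; one third is 360.00 px.
The bottom-right point is two-thirds across and two-thirds down within the crop:
x = 254 + 2 × 237.00 ≈ 728; y = 294 + 2 × 360.00 ≈ 1014.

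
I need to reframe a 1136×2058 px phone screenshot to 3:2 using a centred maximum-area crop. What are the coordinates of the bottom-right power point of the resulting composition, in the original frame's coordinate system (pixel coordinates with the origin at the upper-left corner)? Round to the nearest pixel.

1136/2058 < 3/2, so the 3:2 crop keeps the full width 1136 and trims height to 1136 × 2/3 = 757.33 px.
Top offset = (2058 − 757.33)/2 = 650.33 px; left offset = 0.
Bottom-right is two-thirds across and two-thirds down within the crop:
x = 0.00 + 2 × 1136.00/3 ≈ 757; y = 650.33 + 2 × 757.33/3 ≈ 1155.

(757, 1155)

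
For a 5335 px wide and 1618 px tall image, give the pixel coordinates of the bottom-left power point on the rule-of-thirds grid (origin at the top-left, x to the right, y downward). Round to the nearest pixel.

(1778, 1079)

The bottom-left point sits one-third of the way across and two-thirds of the way down.
x = 1 × 5335/3 ≈ 1778; y = 2 × 1618/3 ≈ 1079.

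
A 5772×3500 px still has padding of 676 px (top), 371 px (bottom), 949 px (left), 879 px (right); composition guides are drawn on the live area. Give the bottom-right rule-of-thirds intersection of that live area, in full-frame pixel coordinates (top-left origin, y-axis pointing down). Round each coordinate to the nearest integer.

x = 3578 px, y = 2311 px

Content width = 5772 − 949 − 879 = 3944 px; content height = 3500 − 676 − 371 = 2453 px.
Bottom-right is two-thirds across and two-thirds down within the live area.
x = 949 + 2 × 3944/3 = 949 + 2629.33 ≈ 3578
y = 676 + 2 × 2453/3 = 676 + 1635.33 ≈ 2311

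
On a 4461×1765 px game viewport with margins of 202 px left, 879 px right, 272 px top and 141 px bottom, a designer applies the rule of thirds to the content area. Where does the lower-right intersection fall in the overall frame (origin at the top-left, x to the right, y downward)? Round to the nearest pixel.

Content width = 4461 − 202 − 879 = 3380 px; content height = 1765 − 272 − 141 = 1352 px.
Lower-right is two-thirds across and two-thirds down within the content area.
x = 202 + 2 × 3380/3 = 202 + 2253.33 ≈ 2455
y = 272 + 2 × 1352/3 = 272 + 901.33 ≈ 1173

(2455, 1173)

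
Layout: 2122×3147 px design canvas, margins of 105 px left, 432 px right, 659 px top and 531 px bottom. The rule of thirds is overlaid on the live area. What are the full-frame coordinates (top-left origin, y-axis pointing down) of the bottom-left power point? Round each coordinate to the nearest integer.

Content width = 2122 − 105 − 432 = 1585 px; content height = 3147 − 659 − 531 = 1957 px.
Bottom-left is one-third across and two-thirds down within the live area.
x = 105 + 1 × 1585/3 = 105 + 528.33 ≈ 633
y = 659 + 2 × 1957/3 = 659 + 1304.67 ≈ 1964

x = 633 px, y = 1964 px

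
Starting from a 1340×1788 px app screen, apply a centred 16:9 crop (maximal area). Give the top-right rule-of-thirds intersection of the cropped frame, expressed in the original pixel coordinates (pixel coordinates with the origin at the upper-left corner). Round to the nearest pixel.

x = 893 px, y = 768 px

1340/1788 < 16/9, so the 16:9 crop keeps the full width 1340 and trims height to 1340 × 9/16 = 753.75 px.
Top offset = (1788 − 753.75)/2 = 517.12 px; left offset = 0.
Top-right is two-thirds across and one-third down within the crop:
x = 0.00 + 2 × 1340.00/3 ≈ 893; y = 517.12 + 1 × 753.75/3 ≈ 768.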